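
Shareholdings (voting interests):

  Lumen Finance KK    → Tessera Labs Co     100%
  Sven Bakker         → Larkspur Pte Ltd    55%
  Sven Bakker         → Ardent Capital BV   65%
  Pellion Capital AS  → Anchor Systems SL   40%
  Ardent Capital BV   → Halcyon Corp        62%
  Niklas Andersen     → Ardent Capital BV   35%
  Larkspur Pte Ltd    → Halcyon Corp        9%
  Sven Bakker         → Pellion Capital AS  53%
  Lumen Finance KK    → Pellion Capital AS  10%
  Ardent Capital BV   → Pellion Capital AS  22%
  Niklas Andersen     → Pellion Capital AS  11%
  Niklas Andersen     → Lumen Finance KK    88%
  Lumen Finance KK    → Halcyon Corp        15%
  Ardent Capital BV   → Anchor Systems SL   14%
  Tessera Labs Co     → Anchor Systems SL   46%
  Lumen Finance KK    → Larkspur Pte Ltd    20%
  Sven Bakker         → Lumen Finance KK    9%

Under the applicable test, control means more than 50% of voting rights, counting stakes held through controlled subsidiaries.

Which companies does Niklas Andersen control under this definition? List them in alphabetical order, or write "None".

Niklas holds 88% of Lumen, so Niklas controls Lumen.
Lumen holds 100% of Tessera, so Niklas controls Tessera.
No other company's threshold is met.

Lumen Finance KK, Tessera Labs Co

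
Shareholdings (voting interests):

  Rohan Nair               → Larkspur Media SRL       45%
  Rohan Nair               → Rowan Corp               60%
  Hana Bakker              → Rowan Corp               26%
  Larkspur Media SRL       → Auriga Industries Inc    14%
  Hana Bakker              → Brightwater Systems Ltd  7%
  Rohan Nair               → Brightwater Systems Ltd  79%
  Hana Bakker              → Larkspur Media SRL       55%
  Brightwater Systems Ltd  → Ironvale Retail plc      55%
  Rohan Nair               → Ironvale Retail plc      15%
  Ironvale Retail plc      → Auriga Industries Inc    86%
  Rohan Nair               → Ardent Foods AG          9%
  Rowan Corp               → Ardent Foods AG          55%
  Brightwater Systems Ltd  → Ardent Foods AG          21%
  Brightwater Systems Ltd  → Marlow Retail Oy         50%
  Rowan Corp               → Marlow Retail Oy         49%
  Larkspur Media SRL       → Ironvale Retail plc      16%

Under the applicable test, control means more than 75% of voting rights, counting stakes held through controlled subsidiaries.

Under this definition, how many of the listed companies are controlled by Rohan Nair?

1

Rohan holds 79% of Brightwater, so Rohan controls Brightwater.
No other company's threshold is met.
Rohan controls 1 company.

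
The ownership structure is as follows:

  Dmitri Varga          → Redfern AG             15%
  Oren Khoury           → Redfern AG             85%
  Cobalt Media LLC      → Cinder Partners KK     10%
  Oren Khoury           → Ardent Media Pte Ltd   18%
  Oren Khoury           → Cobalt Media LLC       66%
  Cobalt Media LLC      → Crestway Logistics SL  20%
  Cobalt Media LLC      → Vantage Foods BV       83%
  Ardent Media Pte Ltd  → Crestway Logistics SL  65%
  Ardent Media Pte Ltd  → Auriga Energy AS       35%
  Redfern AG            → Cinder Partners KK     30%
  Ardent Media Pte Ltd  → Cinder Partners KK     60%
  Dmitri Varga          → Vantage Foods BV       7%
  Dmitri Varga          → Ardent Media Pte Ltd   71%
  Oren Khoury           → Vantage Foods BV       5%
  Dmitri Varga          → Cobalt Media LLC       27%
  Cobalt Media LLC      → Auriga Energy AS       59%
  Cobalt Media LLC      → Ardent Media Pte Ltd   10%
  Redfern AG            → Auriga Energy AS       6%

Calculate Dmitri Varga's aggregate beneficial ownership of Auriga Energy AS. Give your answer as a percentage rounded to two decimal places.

Dmitri reaches Auriga along 4 paths.
Via Redfern: 15% × 6% = 0.9%.
Via Cobalt: 27% × 59% = 15.93%.
Via Cobalt → Ardent: 27% × 10% × 35% = 0.945%.
Via Ardent: 71% × 35% = 24.85%.
Total: 0.9% + 15.93% + 0.945% + 24.85% = 42.625%.
Rounded: 42.63%.

42.63%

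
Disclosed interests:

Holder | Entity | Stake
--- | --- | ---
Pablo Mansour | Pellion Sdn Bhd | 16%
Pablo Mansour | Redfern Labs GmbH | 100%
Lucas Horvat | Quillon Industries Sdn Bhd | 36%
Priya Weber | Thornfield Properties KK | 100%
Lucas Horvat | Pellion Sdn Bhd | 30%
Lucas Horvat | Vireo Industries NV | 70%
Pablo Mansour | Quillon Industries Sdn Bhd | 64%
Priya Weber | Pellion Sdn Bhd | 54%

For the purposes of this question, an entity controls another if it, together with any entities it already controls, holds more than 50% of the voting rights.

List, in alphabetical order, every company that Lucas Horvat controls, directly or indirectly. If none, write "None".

Vireo Industries NV

Lucas holds 70% of Vireo, so Lucas controls Vireo.
No other company's threshold is met.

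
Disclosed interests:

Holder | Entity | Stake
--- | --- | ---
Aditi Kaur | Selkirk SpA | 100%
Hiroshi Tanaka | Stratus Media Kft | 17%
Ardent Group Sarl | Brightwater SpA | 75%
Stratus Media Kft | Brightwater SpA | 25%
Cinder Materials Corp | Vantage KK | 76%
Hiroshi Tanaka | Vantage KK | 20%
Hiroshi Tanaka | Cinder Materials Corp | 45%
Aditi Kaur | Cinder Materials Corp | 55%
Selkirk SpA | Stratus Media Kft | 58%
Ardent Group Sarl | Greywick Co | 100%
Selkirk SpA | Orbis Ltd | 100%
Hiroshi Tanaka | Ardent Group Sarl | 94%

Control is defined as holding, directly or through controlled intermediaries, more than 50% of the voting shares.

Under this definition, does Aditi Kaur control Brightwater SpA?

Aditi holds 100% of Selkirk, so Aditi controls Selkirk.
Aditi holds 55% of Cinder, so Aditi controls Cinder.
Selkirk holds 58% of Stratus, so Aditi controls Stratus.
Cinder holds 76% of Vantage, so Aditi controls Vantage.
Selkirk holds 100% of Orbis, so Aditi controls Orbis.
In Brightwater, Aditi's side holds only 25%, not > 50%.
So Aditi does not control Brightwater.

No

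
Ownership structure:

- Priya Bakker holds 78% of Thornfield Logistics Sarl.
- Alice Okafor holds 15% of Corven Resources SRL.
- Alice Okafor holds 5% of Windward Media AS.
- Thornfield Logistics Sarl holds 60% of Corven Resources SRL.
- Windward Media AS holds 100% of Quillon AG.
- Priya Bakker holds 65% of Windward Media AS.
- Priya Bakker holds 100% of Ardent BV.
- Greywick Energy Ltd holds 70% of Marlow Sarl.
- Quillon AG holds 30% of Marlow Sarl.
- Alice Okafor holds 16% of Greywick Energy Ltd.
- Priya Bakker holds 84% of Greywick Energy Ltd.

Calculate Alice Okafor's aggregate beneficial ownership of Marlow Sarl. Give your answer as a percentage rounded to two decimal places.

12.70%

Alice reaches Marlow along 2 paths.
Via Windward → Quillon: 5% × 100% × 30% = 1.5%.
Via Greywick: 16% × 70% = 11.2%.
Total: 1.5% + 11.2% = 12.7%.
Rounded: 12.70%.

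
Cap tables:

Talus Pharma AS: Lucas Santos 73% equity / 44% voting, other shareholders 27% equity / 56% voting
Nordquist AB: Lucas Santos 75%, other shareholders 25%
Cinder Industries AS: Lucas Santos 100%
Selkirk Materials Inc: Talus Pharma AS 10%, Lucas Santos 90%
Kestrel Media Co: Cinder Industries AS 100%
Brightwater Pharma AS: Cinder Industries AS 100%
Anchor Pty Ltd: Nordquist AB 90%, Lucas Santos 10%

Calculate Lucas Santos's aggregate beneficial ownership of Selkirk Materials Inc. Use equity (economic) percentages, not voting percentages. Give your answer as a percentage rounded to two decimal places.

97.30%

Lucas reaches Selkirk along 2 paths.
Via Talus: 73% × 10% = 7.3%.
Direct stake: 90% = 90%.
Total: 7.3% + 90% = 97.3%.
Rounded: 97.30%.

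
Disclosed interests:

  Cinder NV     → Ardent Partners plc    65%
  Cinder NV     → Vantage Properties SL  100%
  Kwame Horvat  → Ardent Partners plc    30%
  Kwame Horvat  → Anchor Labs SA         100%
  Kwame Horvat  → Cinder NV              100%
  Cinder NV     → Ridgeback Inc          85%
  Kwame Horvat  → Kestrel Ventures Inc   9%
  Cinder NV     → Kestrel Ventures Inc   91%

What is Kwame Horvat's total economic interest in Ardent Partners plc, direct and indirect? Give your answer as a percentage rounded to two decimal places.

Kwame reaches Ardent along 2 paths.
Via Cinder: 100% × 65% = 65%.
Direct stake: 30% = 30%.
Total: 65% + 30% = 95%.
Rounded: 95.00%.

95.00%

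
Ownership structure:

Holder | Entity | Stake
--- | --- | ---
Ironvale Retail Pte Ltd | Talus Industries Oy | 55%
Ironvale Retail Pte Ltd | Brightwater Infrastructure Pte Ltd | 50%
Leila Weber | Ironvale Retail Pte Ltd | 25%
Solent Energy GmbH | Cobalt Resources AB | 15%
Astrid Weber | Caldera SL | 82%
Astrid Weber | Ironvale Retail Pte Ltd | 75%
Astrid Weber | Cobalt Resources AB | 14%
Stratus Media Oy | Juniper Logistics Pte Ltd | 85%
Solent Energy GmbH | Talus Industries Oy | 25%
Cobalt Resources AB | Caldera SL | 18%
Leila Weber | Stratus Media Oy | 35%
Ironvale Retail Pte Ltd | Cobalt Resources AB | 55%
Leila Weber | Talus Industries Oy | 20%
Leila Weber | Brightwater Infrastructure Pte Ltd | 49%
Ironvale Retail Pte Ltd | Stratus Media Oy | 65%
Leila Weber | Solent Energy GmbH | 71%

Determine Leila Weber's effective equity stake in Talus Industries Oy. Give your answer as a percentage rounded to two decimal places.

51.50%

Leila reaches Talus along 3 paths.
Direct stake: 20% = 20%.
Via Ironvale: 25% × 55% = 13.75%.
Via Solent: 71% × 25% = 17.75%.
Total: 20% + 13.75% + 17.75% = 51.5%.
Rounded: 51.50%.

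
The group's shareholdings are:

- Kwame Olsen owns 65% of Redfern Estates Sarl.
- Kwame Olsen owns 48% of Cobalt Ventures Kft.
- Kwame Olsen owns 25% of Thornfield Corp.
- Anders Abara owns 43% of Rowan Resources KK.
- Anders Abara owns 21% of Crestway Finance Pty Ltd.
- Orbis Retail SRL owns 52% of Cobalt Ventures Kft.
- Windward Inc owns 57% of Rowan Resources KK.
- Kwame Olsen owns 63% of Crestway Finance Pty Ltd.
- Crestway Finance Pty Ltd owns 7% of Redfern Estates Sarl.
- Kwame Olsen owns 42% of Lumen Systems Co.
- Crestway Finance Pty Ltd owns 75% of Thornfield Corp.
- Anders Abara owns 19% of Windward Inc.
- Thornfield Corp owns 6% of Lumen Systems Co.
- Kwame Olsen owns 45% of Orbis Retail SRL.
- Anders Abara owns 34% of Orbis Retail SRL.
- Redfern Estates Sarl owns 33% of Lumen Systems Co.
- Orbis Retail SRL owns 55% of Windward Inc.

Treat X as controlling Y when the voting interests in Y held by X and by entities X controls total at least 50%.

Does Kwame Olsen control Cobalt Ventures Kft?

No

Kwame holds 63% of Crestway, so Kwame controls Crestway.
Kwame and Crestway together hold 65% + 7% = 72% of Redfern, so Kwame controls Redfern.
Crestway and Kwame together hold 75% + 25% = 100% of Thornfield, so Kwame controls Thornfield.
Thornfield and Redfern and Kwame together hold 6% + 33% + 42% = 81% of Lumen, so Kwame controls Lumen.
In Cobalt, Kwame's side holds only 48%, not ≥ 50%.
So Kwame does not control Cobalt.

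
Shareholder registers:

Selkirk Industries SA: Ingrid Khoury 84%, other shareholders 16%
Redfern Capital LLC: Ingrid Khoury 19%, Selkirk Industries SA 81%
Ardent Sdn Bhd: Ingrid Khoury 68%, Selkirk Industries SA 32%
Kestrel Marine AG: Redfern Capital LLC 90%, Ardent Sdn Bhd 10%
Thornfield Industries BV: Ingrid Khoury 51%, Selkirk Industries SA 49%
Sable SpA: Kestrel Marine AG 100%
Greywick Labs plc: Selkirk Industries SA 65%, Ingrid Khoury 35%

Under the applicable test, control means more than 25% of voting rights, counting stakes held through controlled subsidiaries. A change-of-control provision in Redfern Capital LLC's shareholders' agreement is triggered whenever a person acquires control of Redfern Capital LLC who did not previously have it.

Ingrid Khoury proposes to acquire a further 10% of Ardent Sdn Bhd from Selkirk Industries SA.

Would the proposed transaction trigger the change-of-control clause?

The purchase adds only to Ingrid's holdings (Selkirk's stake shrinks), so Ingrid is the only person who could newly come to control Redfern.
Ingrid holds 84% of Selkirk, so Ingrid controls Selkirk.
Ingrid and Selkirk together hold 19% + 81% = 100% of Redfern, so Ingrid controls Redfern.
So Ingrid already controls Redfern before the transaction.
After the purchase, Ingrid's direct stake in Ardent rises to 68% + 10% = 78%, and Selkirk's stake falls to 22%.
Ingrid controlled Redfern already, so this is not a new person acquiring control; every other person's position is unchanged or reduced.
No new person acquires control, so the clause is not triggered.

No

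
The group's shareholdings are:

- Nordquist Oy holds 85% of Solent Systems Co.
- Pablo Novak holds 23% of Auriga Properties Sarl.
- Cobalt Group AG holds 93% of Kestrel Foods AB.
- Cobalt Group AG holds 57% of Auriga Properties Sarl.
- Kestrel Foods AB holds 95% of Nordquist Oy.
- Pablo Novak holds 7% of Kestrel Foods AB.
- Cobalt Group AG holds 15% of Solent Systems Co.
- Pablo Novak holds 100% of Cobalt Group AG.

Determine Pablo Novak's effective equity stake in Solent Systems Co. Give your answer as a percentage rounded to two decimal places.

Pablo reaches Solent along 3 paths.
Via Cobalt: 100% × 15% = 15%.
Via Cobalt → Kestrel → Nordquist: 100% × 93% × 95% × 85% = 75.0975%.
Via Kestrel → Nordquist: 7% × 95% × 85% = 5.6525%.
Total: 15% + 75.0975% + 5.6525% = 95.75%.

95.75%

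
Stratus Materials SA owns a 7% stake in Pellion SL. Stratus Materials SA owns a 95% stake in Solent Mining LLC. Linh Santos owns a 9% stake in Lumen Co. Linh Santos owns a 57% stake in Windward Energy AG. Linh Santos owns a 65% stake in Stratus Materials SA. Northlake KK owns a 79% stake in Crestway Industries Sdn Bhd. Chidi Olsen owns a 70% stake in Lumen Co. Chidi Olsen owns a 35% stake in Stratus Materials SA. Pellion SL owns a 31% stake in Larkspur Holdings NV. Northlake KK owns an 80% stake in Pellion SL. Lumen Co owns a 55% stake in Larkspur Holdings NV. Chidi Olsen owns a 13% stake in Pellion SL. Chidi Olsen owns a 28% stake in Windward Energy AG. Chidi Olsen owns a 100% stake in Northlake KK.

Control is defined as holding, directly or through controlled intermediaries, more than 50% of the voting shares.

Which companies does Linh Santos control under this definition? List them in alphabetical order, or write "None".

Solent Mining LLC, Stratus Materials SA, Windward Energy AG

Linh holds 57% of Windward, so Linh controls Windward.
Linh holds 65% of Stratus, so Linh controls Stratus.
Stratus holds 95% of Solent, so Linh controls Solent.
No other company's threshold is met.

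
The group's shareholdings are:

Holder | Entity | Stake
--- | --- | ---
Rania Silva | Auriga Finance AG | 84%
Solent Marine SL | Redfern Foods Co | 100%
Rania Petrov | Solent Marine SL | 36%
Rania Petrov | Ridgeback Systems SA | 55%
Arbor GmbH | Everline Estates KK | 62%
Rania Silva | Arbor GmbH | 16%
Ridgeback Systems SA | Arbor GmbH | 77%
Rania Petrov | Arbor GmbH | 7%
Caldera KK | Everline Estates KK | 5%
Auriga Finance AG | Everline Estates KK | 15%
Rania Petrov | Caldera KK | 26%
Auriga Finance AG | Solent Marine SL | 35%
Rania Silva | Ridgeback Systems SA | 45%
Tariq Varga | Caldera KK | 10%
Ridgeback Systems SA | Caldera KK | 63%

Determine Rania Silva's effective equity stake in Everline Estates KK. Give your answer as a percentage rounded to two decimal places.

Rania Silva reaches Everline along 4 paths.
Via Auriga: 84% × 15% = 12.6%.
Via Ridgeback → Arbor: 45% × 77% × 62% = 21.483%.
Via Arbor: 16% × 62% = 9.92%.
Via Ridgeback → Caldera: 45% × 63% × 5% = 1.4175%.
Total: 12.6% + 21.483% + 9.92% + 1.4175% = 45.4205%.
Rounded: 45.42%.

45.42%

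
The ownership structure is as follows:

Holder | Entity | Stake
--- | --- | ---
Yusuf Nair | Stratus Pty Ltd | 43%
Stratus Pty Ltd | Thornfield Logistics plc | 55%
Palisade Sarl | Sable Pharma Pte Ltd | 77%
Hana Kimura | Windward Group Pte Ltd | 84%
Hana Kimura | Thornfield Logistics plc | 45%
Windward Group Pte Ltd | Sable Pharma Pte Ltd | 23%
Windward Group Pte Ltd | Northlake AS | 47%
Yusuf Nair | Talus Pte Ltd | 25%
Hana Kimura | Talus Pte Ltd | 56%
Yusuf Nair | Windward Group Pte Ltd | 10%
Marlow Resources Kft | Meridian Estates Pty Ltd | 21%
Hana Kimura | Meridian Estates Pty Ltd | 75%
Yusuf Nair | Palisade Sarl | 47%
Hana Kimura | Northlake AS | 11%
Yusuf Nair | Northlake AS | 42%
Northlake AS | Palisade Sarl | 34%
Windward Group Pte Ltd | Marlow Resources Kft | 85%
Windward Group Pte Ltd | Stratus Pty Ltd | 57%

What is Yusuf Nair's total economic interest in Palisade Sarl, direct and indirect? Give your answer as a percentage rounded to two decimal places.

Yusuf reaches Palisade along 3 paths.
Direct stake: 47% = 47%.
Via Windward → Northlake: 10% × 47% × 34% = 1.598%.
Via Northlake: 42% × 34% = 14.28%.
Total: 47% + 1.598% + 14.28% = 62.878%.
Rounded: 62.88%.

62.88%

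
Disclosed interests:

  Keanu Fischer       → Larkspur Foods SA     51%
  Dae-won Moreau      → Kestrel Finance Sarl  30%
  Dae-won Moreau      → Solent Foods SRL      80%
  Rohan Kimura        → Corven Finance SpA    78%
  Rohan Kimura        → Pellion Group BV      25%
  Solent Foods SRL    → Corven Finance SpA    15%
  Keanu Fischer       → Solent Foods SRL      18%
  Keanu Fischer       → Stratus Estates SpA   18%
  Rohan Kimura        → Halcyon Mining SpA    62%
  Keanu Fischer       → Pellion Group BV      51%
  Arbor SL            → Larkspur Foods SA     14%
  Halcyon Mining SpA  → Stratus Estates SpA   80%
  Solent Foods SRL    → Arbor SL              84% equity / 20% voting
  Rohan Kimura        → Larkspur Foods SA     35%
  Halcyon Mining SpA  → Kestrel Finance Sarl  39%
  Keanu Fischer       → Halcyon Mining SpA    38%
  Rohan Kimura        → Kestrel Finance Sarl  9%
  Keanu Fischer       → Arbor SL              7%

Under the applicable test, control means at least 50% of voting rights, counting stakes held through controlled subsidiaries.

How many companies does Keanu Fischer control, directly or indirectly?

Keanu holds 51% of Larkspur, so Keanu controls Larkspur.
Keanu holds 51% of Pellion, so Keanu controls Pellion.
No other company's threshold is met.
Keanu controls 2 companies.

2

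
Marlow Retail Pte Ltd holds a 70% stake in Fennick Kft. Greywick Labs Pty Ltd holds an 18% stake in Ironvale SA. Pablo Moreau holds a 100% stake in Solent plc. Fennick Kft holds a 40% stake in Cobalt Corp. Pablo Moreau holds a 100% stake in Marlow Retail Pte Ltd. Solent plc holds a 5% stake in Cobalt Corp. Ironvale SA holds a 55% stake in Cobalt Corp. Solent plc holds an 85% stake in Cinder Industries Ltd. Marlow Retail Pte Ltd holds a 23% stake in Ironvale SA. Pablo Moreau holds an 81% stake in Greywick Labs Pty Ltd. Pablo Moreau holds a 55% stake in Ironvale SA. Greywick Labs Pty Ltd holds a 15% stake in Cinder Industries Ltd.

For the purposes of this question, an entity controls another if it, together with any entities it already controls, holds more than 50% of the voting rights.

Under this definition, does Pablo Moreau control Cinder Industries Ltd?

Yes

Pablo holds 81% of Greywick, so Pablo controls Greywick.
Pablo holds 100% of Solent, so Pablo controls Solent.
Solent and Greywick together hold 85% + 15% = 100% of Cinder, so Pablo controls Cinder.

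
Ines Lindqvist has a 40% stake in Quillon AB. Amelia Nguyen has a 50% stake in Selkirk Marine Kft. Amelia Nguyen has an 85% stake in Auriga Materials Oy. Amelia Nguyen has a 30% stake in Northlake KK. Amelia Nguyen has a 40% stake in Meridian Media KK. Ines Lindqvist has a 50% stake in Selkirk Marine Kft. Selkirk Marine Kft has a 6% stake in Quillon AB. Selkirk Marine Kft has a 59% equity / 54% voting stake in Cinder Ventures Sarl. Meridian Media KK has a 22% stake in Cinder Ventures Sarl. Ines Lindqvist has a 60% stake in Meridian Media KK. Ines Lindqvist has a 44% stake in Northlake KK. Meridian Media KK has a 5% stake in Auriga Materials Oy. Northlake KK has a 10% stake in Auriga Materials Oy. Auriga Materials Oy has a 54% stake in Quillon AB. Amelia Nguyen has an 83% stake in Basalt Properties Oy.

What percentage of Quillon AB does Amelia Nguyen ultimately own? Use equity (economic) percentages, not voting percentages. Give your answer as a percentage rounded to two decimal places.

Amelia reaches Quillon along 4 paths.
Via Auriga: 85% × 54% = 45.9%.
Via Meridian → Auriga: 40% × 5% × 54% = 1.08%.
Via Northlake → Auriga: 30% × 10% × 54% = 1.62%.
Via Selkirk: 50% × 6% = 3%.
Total: 45.9% + 1.08% + 1.62% + 3% = 51.6%.
Rounded: 51.60%.

51.60%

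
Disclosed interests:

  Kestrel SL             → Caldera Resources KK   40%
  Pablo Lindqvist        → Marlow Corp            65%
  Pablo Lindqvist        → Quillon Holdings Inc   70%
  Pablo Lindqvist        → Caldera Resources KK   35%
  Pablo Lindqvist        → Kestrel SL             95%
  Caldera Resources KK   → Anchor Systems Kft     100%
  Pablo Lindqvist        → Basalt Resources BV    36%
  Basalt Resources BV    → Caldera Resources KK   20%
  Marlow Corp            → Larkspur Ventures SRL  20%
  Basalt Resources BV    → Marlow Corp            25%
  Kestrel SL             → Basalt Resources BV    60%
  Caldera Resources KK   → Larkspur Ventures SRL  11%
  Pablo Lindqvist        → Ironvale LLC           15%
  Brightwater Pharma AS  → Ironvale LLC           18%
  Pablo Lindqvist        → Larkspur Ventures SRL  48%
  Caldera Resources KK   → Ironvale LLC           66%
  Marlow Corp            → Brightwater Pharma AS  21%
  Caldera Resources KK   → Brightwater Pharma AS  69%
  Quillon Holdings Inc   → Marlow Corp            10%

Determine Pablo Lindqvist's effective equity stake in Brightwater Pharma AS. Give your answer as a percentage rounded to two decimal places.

83.21%

Pablo reaches Brightwater along 8 paths.
Via Basalt → Caldera: 36% × 20% × 69% = 4.968%.
Via Kestrel → Basalt → Caldera: 95% × 60% × 20% × 69% = 7.866%.
Via Caldera: 35% × 69% = 24.15%.
Via Kestrel → Caldera: 95% × 40% × 69% = 26.22%.
Via Basalt → Marlow: 36% × 25% × 21% = 1.89%.
Via Kestrel → Basalt → Marlow: 95% × 60% × 25% × 21% = 2.9925%.
Via Quillon → Marlow: 70% × 10% × 21% = 1.47%.
Via Marlow: 65% × 21% = 13.65%.
Total: 4.968% + 7.866% + 24.15% + 26.22% + 1.89% + 2.9925% + 1.47% + 13.65% = 83.2065%.
Rounded: 83.21%.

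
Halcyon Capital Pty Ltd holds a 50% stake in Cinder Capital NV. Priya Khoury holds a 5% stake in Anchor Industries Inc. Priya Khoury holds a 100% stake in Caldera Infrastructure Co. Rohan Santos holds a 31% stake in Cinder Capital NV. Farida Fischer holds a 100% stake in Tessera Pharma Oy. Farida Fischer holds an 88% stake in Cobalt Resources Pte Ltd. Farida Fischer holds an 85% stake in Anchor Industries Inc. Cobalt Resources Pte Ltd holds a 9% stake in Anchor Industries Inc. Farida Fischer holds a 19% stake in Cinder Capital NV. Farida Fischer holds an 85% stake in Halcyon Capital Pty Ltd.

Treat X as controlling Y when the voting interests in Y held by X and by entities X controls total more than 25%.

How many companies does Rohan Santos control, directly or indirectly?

Rohan holds 31% of Cinder, so Rohan controls Cinder.
No other company's threshold is met.
Rohan controls 1 company.

1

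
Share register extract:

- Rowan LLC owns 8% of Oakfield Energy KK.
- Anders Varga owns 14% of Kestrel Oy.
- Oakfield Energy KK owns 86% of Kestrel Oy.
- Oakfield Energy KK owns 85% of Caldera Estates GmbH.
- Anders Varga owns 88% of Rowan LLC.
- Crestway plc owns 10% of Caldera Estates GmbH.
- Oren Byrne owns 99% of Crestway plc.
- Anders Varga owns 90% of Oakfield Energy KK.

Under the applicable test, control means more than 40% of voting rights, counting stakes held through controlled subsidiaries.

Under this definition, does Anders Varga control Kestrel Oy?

Anders holds 88% of Rowan, so Anders controls Rowan.
Rowan and Anders together hold 8% + 90% = 98% of Oakfield, so Anders controls Oakfield.
Oakfield and Anders together hold 86% + 14% = 100% of Kestrel, so Anders controls Kestrel.

Yes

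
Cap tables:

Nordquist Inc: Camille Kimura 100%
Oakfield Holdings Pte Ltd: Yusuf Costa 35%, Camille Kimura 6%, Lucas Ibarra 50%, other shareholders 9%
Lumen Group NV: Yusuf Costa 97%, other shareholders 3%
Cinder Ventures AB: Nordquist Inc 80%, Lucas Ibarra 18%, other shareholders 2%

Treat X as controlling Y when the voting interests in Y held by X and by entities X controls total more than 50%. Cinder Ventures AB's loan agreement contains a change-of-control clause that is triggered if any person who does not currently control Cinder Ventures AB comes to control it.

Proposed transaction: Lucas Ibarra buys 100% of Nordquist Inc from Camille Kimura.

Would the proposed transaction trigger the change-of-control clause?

The purchase adds only to Lucas's holdings (Camille's stake shrinks), so Lucas is the only person who could newly come to control Cinder.
Lucas's largest direct stake is 50% in Oakfield, which does not meet the threshold, so Lucas controls no company.
In Cinder, Lucas's side holds only 18%, not > 50%.
So before the transaction, Lucas does not control Cinder.
After the purchase, Lucas holds 100% of Nordquist directly, and Camille's stake falls to 0%.
Lucas holds 100% of Nordquist, so Lucas controls Nordquist.
Nordquist and Lucas together hold 80% + 18% = 98% of Cinder, so Lucas controls Cinder.
Lucas did not control Cinder before and does after, so the clause is triggered.

Yes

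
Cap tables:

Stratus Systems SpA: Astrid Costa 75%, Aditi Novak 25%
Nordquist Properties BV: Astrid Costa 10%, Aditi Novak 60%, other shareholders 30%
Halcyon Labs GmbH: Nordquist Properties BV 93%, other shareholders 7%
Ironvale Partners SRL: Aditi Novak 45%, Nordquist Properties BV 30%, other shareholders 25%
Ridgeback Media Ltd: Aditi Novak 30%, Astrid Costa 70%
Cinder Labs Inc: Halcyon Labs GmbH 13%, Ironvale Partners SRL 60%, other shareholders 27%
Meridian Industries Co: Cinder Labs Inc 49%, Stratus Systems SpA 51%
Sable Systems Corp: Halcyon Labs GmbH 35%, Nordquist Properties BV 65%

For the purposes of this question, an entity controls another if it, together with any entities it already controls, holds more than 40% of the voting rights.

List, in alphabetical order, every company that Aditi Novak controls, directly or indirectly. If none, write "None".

Aditi holds 60% of Nordquist, so Aditi controls Nordquist.
Nordquist holds 93% of Halcyon, so Aditi controls Halcyon.
Aditi and Nordquist together hold 45% + 30% = 75% of Ironvale, so Aditi controls Ironvale.
Halcyon and Ironvale together hold 13% + 60% = 73% of Cinder, so Aditi controls Cinder.
Cinder holds 49% of Meridian, so Aditi controls Meridian.
Halcyon and Nordquist together hold 35% + 65% = 100% of Sable, so Aditi controls Sable.
No other company's threshold is met.

Cinder Labs Inc, Halcyon Labs GmbH, Ironvale Partners SRL, Meridian Industries Co, Nordquist Properties BV, Sable Systems Corp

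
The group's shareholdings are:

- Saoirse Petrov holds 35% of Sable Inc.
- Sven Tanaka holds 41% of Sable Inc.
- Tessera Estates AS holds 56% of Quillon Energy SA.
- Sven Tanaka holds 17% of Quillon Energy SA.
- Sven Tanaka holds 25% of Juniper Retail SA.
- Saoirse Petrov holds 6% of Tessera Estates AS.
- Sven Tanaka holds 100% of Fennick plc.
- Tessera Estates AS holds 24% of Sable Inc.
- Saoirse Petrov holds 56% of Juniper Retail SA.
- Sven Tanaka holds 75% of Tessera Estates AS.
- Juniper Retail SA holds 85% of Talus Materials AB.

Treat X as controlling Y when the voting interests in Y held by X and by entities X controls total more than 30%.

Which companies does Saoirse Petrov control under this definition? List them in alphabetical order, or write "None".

Juniper Retail SA, Sable Inc, Talus Materials AB

Saoirse holds 35% of Sable, so Saoirse controls Sable.
Saoirse holds 56% of Juniper, so Saoirse controls Juniper.
Juniper holds 85% of Talus, so Saoirse controls Talus.
No other company's threshold is met.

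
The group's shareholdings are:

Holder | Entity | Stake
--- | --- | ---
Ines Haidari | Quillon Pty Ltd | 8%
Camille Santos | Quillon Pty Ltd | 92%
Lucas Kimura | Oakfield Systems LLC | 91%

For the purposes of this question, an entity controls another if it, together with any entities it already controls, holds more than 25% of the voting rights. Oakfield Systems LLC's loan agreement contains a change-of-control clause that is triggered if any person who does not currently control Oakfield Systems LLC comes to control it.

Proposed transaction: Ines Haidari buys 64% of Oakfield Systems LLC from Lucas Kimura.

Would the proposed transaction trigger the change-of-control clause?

The purchase adds only to Ines's holdings (Lucas's stake shrinks), so Ines is the only person who could newly come to control Oakfield.
Ines's largest direct stake is 8% in Quillon, which does not meet the threshold, so Ines controls no company.
Neither Ines nor any entity Ines controls holds any voting interest in Oakfield.
So before the transaction, Ines does not control Oakfield.
After the purchase, Ines holds 64% of Oakfield directly, and Lucas's stake falls to 27%.
Ines holds 64% of Oakfield, so Ines controls Oakfield.
Ines did not control Oakfield before and does after, so the clause is triggered.

Yes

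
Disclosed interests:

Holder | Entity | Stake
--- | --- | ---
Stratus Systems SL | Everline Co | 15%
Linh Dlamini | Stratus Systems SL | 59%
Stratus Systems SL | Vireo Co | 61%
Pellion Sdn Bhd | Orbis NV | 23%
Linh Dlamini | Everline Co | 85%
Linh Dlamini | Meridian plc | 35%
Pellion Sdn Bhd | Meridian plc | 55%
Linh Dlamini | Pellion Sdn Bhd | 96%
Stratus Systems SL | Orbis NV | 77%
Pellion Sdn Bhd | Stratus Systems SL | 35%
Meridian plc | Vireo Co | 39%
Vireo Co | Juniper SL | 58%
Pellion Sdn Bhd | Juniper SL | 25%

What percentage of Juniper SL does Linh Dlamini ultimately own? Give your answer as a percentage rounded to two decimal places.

Linh reaches Juniper along 5 paths.
Via Meridian → Vireo: 35% × 39% × 58% = 7.917%.
Via Pellion → Meridian → Vireo: 96% × 55% × 39% × 58% = 11.94336%.
Via Pellion → Stratus → Vireo: 96% × 35% × 61% × 58% = 11.88768%.
Via Stratus → Vireo: 59% × 61% × 58% = 20.8742%.
Via Pellion: 96% × 25% = 24%.
Total: 7.917% + 11.94336% + 11.88768% + 20.8742% + 24% = 76.62224%.
Rounded: 76.62%.

76.62%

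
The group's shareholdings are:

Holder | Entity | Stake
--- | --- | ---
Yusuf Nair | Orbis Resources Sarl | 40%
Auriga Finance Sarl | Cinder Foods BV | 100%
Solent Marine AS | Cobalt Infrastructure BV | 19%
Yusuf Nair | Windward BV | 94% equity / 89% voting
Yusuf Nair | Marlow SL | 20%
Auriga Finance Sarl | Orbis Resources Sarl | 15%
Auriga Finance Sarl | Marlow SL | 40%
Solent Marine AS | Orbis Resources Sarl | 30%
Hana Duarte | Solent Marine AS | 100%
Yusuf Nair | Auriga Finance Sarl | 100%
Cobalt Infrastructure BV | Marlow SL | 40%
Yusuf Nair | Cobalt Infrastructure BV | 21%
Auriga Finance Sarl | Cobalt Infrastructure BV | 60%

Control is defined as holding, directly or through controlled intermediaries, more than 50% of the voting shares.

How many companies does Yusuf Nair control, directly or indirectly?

6

Yusuf holds 100% of Auriga, so Yusuf controls Auriga.
Yusuf and Auriga together hold 21% + 60% = 81% of Cobalt, so Yusuf controls Cobalt.
Yusuf holds 89% of Windward, so Yusuf controls Windward.
Yusuf and Auriga and Cobalt together hold 20% + 40% + 40% = 100% of Marlow, so Yusuf controls Marlow.
Auriga and Yusuf together hold 15% + 40% = 55% of Orbis, so Yusuf controls Orbis.
Auriga holds 100% of Cinder, so Yusuf controls Cinder.
No other company's threshold is met.
Yusuf controls 6 companies.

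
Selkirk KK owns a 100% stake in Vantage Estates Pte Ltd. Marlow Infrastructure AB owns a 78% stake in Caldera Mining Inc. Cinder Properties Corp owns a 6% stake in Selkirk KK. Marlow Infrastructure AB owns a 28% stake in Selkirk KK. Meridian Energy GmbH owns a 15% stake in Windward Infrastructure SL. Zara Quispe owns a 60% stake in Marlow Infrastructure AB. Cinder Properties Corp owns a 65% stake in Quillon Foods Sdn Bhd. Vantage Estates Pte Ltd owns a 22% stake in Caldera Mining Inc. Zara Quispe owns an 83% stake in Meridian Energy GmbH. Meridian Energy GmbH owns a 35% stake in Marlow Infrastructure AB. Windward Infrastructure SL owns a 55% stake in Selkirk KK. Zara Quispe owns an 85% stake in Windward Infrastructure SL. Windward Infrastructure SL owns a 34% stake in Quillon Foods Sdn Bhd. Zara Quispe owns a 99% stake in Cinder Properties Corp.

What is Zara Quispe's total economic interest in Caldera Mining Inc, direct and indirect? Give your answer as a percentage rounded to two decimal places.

88.04%

Zara reaches Caldera along 7 paths.
Via Cinder → Selkirk → Vantage: 99% × 6% × 100% × 22% = 1.3068%.
Via Meridian → Marlow → Selkirk → Vantage: 83% × 35% × 28% × 100% × 22% = 1.78948%.
Via Marlow → Selkirk → Vantage: 60% × 28% × 100% × 22% = 3.696%.
Via Windward → Selkirk → Vantage: 85% × 55% × 100% × 22% = 10.285%.
Via Meridian → Windward → Selkirk → Vantage: 83% × 15% × 55% × 100% × 22% = 1.50645%.
Via Meridian → Marlow: 83% × 35% × 78% = 22.659%.
Via Marlow: 60% × 78% = 46.8%.
Total: 1.3068% + 1.78948% + 3.696% + 10.285% + 1.50645% + 22.659% + 46.8% = 88.04273%.
Rounded: 88.04%.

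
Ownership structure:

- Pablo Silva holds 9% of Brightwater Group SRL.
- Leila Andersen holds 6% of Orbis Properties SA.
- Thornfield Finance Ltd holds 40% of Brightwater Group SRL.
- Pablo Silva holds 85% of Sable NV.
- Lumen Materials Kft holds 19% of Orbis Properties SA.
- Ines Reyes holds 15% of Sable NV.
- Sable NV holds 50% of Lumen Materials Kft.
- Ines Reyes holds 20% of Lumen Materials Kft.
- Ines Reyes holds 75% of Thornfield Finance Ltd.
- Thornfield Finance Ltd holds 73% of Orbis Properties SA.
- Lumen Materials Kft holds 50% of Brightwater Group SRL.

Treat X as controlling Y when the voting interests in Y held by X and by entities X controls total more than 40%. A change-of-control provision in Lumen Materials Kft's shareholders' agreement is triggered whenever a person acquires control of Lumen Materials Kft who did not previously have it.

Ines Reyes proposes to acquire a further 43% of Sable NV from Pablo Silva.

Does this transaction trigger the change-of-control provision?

Yes

The purchase adds only to Ines's holdings (Pablo's stake shrinks), so Ines is the only person who could newly come to control Lumen.
Ines holds 75% of Thornfield, so Ines controls Thornfield.
Thornfield holds 73% of Orbis, so Ines controls Orbis.
In Lumen, Ines's side holds only 20%, not > 40%.
So before the transaction, Ines does not control Lumen.
After the purchase, Ines's direct stake in Sable rises to 15% + 43% = 58%, and Pablo's stake falls to 42%.
Ines holds 58% of Sable, so Ines controls Sable.
Ines and Sable together hold 20% + 50% = 70% of Lumen, so Ines controls Lumen.
Ines did not control Lumen before and does after, so the clause is triggered.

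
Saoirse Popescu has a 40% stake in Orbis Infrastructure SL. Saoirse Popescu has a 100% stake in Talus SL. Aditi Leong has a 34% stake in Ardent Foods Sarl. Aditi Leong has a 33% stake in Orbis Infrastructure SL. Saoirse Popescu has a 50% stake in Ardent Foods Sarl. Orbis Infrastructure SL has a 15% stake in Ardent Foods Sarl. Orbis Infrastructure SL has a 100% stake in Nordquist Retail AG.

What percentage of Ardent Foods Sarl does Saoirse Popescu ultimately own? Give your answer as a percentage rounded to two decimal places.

56.00%

Saoirse reaches Ardent along 2 paths.
Direct stake: 50% = 50%.
Via Orbis: 40% × 15% = 6%.
Total: 50% + 6% = 56%.
Rounded: 56.00%.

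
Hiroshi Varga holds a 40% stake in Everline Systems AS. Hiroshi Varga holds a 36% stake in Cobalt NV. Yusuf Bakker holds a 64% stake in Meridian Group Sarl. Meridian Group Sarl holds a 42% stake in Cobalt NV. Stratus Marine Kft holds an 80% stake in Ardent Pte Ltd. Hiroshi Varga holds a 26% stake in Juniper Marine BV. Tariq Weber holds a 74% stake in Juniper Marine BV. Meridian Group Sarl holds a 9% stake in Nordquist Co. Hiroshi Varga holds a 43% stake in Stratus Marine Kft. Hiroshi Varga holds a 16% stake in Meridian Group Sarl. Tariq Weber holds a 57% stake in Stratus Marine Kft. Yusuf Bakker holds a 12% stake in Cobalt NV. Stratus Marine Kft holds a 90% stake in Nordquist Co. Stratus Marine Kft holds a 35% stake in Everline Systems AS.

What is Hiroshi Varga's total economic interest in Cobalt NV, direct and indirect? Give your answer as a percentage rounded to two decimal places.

Hiroshi reaches Cobalt along 2 paths.
Direct stake: 36% = 36%.
Via Meridian: 16% × 42% = 6.72%.
Total: 36% + 6.72% = 42.72%.

42.72%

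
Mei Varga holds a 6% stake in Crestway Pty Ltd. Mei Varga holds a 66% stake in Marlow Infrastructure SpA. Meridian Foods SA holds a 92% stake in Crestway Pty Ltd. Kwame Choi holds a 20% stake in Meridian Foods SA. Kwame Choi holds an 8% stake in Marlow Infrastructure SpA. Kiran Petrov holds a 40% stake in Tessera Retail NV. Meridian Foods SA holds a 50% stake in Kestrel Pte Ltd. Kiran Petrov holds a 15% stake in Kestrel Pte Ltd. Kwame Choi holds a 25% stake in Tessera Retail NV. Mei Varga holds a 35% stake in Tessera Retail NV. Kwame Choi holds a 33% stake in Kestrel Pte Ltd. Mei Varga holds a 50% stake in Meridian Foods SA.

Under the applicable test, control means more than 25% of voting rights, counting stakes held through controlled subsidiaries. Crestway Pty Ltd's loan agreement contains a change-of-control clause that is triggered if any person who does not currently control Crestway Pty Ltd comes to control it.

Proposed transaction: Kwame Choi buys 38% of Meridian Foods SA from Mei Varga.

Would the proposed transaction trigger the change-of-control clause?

Yes

The purchase adds only to Kwame's holdings (Mei's stake shrinks), so Kwame is the only person who could newly come to control Crestway.
Kwame holds 33% of Kestrel, so Kwame controls Kestrel.
Neither Kwame nor any entity Kwame controls holds any voting interest in Crestway.
So before the transaction, Kwame does not control Crestway.
After the purchase, Kwame's direct stake in Meridian rises to 20% + 38% = 58%, and Mei's stake falls to 12%.
Kwame holds 58% of Meridian, so Kwame controls Meridian.
Meridian holds 92% of Crestway, so Kwame controls Crestway.
Kwame did not control Crestway before and does after, so the clause is triggered.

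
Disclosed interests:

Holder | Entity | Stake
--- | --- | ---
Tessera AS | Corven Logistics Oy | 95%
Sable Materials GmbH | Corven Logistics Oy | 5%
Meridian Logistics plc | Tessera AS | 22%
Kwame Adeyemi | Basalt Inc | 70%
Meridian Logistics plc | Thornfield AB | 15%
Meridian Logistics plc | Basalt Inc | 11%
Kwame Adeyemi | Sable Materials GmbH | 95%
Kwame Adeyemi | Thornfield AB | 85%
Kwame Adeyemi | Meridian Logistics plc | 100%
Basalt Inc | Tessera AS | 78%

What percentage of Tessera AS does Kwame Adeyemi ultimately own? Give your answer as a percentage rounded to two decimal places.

Kwame reaches Tessera along 3 paths.
Via Meridian → Basalt: 100% × 11% × 78% = 8.58%.
Via Basalt: 70% × 78% = 54.6%.
Via Meridian: 100% × 22% = 22%.
Total: 8.58% + 54.6% + 22% = 85.18%.

85.18%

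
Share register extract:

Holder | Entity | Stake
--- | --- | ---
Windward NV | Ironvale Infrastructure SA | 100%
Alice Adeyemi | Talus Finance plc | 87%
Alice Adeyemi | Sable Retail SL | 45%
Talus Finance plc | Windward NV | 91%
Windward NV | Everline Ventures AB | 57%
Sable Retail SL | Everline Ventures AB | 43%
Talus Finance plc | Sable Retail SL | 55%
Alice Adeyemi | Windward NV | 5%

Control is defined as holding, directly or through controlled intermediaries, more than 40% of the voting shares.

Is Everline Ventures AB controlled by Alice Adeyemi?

Yes

Alice holds 87% of Talus, so Alice controls Talus.
Alice and Talus together hold 5% + 91% = 96% of Windward, so Alice controls Windward.
Alice and Talus together hold 45% + 55% = 100% of Sable, so Alice controls Sable.
Windward and Sable together hold 57% + 43% = 100% of Everline, so Alice controls Everline.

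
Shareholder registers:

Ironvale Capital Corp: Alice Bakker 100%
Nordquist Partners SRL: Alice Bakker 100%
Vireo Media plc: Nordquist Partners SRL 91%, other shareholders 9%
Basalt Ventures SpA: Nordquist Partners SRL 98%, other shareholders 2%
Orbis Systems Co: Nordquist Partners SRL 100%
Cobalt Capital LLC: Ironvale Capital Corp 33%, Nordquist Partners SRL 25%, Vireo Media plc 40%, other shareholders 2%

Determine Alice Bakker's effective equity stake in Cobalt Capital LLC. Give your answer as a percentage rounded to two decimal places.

94.40%

Alice reaches Cobalt along 3 paths.
Via Ironvale: 100% × 33% = 33%.
Via Nordquist: 100% × 25% = 25%.
Via Nordquist → Vireo: 100% × 91% × 40% = 36.4%.
Total: 33% + 25% + 36.4% = 94.4%.
Rounded: 94.40%.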